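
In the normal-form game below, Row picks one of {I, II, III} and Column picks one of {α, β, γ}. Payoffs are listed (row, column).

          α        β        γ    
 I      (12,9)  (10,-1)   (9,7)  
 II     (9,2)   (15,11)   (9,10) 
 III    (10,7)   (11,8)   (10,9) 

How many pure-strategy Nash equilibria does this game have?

3

(I, α): Row gets 12 (best alternative 10); Column gets 9 (best alternative 7). Neither deviates — NE.
(II, β): Row gets 15 (best alternative 11); Column gets 11 (best alternative 10). Neither deviates — NE.
(III, γ): Row gets 10 (best alternative 9); Column gets 9 (best alternative 8). Neither deviates — NE.
(III, α) is not a NE: Row would switch to I (12 > 10).
No other cell survives both best-response checks, so there are 3 pure NE.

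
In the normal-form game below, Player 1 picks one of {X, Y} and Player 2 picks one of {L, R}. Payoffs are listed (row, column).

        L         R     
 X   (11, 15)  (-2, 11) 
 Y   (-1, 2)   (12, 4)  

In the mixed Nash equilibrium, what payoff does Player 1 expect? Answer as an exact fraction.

Player 2 mixes with probability q on L, chosen so Player 1 is indifferent: 11q + (-2)(1−q) = (-1)q + 12(1−q) gives q = 7/13.
Player 1's expected payoff (from either row, since indifferent) is 11·7/13 + (-2)·6/13 = 5.

5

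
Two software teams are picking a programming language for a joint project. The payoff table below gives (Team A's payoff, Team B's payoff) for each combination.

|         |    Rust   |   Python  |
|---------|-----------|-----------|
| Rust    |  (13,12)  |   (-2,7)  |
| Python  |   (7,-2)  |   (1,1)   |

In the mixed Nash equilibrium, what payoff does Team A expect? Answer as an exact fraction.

3

Team B mixes with probability q on Rust, chosen so Team A is indifferent: 13q + (-2)(1−q) = 7q + 1(1−q) gives q = 1/3.
Team A's expected payoff (from either row, since indifferent) is 13·1/3 + (-2)·2/3 = 3.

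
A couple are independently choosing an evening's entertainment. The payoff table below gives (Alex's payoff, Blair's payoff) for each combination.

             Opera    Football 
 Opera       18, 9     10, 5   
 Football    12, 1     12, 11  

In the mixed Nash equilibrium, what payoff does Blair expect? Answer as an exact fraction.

Alex mixes with probability p on Opera, chosen so Blair is indifferent: 9p + 1(1−p) = 5p + 11(1−p) gives p = 5/7.
Blair's expected payoff is 9·5/7 + 1·2/7 = 47/7.

47/7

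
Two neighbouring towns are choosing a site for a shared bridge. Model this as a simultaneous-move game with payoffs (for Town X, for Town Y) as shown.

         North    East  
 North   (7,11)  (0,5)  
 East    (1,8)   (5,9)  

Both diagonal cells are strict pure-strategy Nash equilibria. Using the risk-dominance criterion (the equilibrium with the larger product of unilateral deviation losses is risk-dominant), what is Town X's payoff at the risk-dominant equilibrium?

At both North: Town X loses 7 − 1 = 6 by deviating; Town Y loses 11 − 5 = 6. Product = 6·6 = 36.
At both East: Town X loses 5 − 0 = 5 by deviating; Town Y loses 9 − 8 = 1. Product = 5·1 = 5.
36 > 5, so both North is risk-dominant. Town X's payoff there is 7.

7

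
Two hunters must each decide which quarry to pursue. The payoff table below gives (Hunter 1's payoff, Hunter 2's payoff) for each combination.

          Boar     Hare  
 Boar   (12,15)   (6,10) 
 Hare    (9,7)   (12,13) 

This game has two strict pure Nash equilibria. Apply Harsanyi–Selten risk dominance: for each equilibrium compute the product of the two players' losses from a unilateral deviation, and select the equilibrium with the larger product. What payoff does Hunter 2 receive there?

At both Boar: Hunter 1 loses 12 − 9 = 3 by deviating; Hunter 2 loses 15 − 10 = 5. Product = 3·5 = 15.
At both Hare: Hunter 1 loses 12 − 6 = 6 by deviating; Hunter 2 loses 13 − 7 = 6. Product = 6·6 = 36.
36 > 15, so both Hare is risk-dominant. Hunter 2's payoff there is 13.

13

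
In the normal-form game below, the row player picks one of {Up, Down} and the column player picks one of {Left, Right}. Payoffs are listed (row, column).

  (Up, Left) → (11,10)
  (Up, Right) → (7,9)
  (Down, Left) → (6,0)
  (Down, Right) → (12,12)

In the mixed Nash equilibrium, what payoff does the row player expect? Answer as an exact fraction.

9

The column player mixes with probability q on Left, chosen so the row player is indifferent: 11q + 7(1−q) = 6q + 12(1−q) gives q = 1/2.
The row player's expected payoff (from either row, since indifferent) is 11·1/2 + 7·1/2 = 9.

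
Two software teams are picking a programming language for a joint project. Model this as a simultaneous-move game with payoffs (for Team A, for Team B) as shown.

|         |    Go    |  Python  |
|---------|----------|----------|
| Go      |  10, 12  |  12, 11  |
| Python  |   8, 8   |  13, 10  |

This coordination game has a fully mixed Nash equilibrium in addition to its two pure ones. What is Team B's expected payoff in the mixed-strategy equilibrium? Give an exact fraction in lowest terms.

Team A mixes with probability p on Go, chosen so Team B is indifferent: 12p + 8(1−p) = 11p + 10(1−p) gives p = 2/3.
Team B's expected payoff is 12·2/3 + 8·1/3 = 32/3.

32/3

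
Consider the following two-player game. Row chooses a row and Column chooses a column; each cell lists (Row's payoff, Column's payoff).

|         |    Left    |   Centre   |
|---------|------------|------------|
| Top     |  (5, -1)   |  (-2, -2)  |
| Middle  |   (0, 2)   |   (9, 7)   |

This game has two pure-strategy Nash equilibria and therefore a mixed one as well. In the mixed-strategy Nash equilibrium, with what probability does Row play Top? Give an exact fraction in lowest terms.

Row's mix p on Top must make Column indifferent between Left and Centre.
Column's payoff from Left: (-1)p + 2(1−p). From Centre: (-2)p + 7(1−p).
Set equal: 1p = 5(1−p) → p = 5/6.

5/6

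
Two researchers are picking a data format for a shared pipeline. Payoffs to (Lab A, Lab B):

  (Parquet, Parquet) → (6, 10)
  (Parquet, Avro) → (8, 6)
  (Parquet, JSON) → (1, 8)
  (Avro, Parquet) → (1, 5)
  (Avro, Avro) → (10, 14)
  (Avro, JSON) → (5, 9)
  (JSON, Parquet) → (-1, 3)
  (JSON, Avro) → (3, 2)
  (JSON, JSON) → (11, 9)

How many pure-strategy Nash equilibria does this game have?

3

Both Parquet: Lab A gets 6 (best alternative 1); Lab B gets 10 (best alternative 8). Neither deviates — NE.
Both Avro: Lab A gets 10 (best alternative 8); Lab B gets 14 (best alternative 9). Neither deviates — NE.
Both JSON: Lab A gets 11 (best alternative 5); Lab B gets 9 (best alternative 3). Neither deviates — NE.
(Avro, Parquet) is not a NE: Lab A would switch to Parquet (6 > 1).
No other cell survives both best-response checks, so there are 3 pure NE.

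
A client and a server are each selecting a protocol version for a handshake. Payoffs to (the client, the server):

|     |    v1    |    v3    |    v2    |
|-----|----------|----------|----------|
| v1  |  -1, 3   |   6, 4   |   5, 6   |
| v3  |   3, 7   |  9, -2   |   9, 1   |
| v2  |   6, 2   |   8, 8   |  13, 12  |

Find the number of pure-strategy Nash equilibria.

Both v2: the client gets 13 (best alternative 9); the server gets 12 (best alternative 8). Neither deviates — NE.
Both v3 is not a NE: the server would switch to v1 (7 > -2).
No other cell survives both best-response checks, so there is 1 pure NE.

1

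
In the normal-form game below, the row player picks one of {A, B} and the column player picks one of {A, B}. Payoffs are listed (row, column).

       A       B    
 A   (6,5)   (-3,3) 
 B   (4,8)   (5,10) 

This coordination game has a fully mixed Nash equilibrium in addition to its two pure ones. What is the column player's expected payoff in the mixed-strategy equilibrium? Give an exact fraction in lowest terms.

13/2

The row player mixes with probability p on A, chosen so the column player is indifferent: 5p + 8(1−p) = 3p + 10(1−p) gives p = 1/2.
The column player's expected payoff is 5·1/2 + 8·1/2 = 13/2.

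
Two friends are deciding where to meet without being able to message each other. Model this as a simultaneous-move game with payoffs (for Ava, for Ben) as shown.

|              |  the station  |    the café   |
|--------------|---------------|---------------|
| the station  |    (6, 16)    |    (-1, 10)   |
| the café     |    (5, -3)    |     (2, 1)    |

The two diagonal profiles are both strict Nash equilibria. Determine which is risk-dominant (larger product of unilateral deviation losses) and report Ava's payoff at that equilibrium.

2

At both the station: Ava loses 6 − 5 = 1 by deviating; Ben loses 16 − 10 = 6. Product = 1·6 = 6.
At both the café: Ava loses 2 − (-1) = 3 by deviating; Ben loses 1 − (-3) = 4. Product = 3·4 = 12.
12 > 6, so both the café is risk-dominant. Ava's payoff there is 2.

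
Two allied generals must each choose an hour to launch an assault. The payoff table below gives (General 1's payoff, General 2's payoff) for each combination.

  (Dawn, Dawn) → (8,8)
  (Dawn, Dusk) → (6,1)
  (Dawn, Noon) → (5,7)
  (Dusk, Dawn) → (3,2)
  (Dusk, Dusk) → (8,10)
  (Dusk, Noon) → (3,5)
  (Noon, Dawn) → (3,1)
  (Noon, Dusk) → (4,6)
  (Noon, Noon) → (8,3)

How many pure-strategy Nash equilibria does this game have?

Both Dawn: General 1 gets 8 (best alternative 3); General 2 gets 8 (best alternative 7). Neither deviates — NE.
Both Dusk: General 1 gets 8 (best alternative 6); General 2 gets 10 (best alternative 5). Neither deviates — NE.
Both Noon is not a NE: General 2 would switch to Dusk (6 > 3).
No other cell survives both best-response checks, so there are 2 pure NE.

2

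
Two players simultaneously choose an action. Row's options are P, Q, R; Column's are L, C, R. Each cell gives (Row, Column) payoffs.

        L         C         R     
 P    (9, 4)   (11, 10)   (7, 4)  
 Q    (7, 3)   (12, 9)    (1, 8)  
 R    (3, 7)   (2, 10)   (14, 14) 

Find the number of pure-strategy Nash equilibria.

(Q, C): Row gets 12 (best alternative 11); Column gets 9 (best alternative 8). Neither deviates — NE.
(R, R): Row gets 14 (best alternative 7); Column gets 14 (best alternative 10). Neither deviates — NE.
(P, L) is not a NE: Column would switch to C (10 > 4).
No other cell survives both best-response checks, so there are 2 pure NE.

2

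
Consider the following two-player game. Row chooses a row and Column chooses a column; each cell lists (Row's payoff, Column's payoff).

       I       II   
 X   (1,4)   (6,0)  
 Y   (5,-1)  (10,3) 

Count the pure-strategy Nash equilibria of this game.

1

(Y, II): Row gets 10 (best alternative 6); Column gets 3 (best alternative -1). Neither deviates — NE.
(X, I) is not a NE: Row would switch to Y (5 > 1).
No other cell survives both best-response checks, so there is 1 pure NE.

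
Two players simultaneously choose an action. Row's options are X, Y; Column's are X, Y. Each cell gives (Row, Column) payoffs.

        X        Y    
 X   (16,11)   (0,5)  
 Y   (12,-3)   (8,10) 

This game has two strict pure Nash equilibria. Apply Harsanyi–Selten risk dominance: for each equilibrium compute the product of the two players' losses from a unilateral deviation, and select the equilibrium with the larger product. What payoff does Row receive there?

At both X: Row loses 16 − 12 = 4 by deviating; Column loses 11 − 5 = 6. Product = 4·6 = 24.
At both Y: Row loses 8 − 0 = 8 by deviating; Column loses 10 − (-3) = 13. Product = 8·13 = 104.
104 > 24, so both Y is risk-dominant. Row's payoff there is 8.

8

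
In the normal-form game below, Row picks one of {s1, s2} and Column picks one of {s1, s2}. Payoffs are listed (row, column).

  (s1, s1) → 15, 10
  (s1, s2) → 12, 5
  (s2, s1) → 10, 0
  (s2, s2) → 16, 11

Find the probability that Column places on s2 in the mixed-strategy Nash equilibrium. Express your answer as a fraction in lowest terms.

5/9

Column's mix q on s1 must make Row indifferent between s1 and s2.
Row's payoff from s1: 15q + 12(1−q). From s2: 10q + 16(1−q).
Set equal: 5q = 4(1−q) → q = 4/9.
Probability on s2 is 1 − 4/9 = 5/9.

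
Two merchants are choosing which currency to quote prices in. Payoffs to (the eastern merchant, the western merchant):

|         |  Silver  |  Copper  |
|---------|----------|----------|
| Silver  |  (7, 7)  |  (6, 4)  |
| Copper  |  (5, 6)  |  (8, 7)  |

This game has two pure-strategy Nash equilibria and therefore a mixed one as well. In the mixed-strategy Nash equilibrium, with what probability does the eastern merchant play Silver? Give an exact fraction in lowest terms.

1/4

The eastern merchant's mix p on Silver must make the western merchant indifferent between Silver and Copper.
The western merchant's payoff from Silver: 7p + 6(1−p). From Copper: 4p + 7(1−p).
Set equal: 3p = 1(1−p) → p = 1/4.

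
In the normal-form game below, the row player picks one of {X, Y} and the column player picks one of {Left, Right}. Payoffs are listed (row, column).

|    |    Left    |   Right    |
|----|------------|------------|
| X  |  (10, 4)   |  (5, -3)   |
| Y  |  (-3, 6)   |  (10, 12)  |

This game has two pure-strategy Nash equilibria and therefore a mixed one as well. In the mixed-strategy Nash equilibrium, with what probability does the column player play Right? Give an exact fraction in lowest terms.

The column player's mix q on Left must make the row player indifferent between X and Y.
The row player's payoff from X: 10q + 5(1−q). From Y: (-3)q + 10(1−q).
Set equal: 13q = 5(1−q) → q = 5/18.
Probability on Right is 1 − 5/18 = 13/18.

13/18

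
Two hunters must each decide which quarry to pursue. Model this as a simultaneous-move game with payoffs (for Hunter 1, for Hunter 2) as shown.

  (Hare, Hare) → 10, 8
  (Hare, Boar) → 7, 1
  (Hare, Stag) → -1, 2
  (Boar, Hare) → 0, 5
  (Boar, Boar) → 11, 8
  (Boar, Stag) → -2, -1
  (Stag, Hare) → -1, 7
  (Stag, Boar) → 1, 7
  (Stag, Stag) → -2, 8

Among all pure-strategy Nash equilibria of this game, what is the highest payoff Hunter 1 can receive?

11

Both Hare is a pure NE (Hunter 1: 10 ≥ 0; Hunter 2: 8 ≥ 2). Hunter 1 gets 10.
Both Boar is a pure NE (Hunter 1: 11 ≥ 7; Hunter 2: 8 ≥ 5). Hunter 1 gets 11.
Every other cell has a profitable deviation for at least one player. Highest of {10, 11} is 11.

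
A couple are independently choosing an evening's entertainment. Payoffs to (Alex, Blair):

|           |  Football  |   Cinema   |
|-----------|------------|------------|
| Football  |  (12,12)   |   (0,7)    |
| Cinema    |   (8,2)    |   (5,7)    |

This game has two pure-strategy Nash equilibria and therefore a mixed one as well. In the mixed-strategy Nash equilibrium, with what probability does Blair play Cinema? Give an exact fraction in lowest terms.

Blair's mix q on Football must make Alex indifferent between Football and Cinema.
Alex's payoff from Football: 12q + 0(1−q). From Cinema: 8q + 5(1−q).
Set equal: 4q = 5(1−q) → q = 5/9.
Probability on Cinema is 1 − 5/9 = 4/9.

4/9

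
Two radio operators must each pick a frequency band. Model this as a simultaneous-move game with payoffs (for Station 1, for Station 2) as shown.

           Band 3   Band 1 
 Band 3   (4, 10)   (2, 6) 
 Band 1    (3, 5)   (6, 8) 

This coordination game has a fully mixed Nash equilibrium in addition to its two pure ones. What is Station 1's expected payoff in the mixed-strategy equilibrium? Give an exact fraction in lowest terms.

Station 2 mixes with probability q on Band 3, chosen so Station 1 is indifferent: 4q + 2(1−q) = 3q + 6(1−q) gives q = 4/5.
Station 1's expected payoff (from either row, since indifferent) is 4·4/5 + 2·1/5 = 18/5.

18/5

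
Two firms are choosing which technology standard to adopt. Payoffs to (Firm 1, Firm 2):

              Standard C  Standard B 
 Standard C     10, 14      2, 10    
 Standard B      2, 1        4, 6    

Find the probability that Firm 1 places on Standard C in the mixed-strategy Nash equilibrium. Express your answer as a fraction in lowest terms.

5/9

Firm 1's mix p on Standard C must make Firm 2 indifferent between Standard C and Standard B.
Firm 2's payoff from Standard C: 14p + 1(1−p). From Standard B: 10p + 6(1−p).
Set equal: 4p = 5(1−p) → p = 5/9.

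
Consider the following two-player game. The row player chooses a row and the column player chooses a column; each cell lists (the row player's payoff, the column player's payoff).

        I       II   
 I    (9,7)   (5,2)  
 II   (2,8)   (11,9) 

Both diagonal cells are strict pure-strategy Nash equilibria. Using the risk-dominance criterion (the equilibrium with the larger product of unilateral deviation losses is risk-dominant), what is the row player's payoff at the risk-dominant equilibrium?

9

At both I: the row player loses 9 − 2 = 7 by deviating; the column player loses 7 − 2 = 5. Product = 7·5 = 35.
At both II: the row player loses 11 − 5 = 6 by deviating; the column player loses 9 − 8 = 1. Product = 6·1 = 6.
35 > 6, so both I is risk-dominant. The row player's payoff there is 9.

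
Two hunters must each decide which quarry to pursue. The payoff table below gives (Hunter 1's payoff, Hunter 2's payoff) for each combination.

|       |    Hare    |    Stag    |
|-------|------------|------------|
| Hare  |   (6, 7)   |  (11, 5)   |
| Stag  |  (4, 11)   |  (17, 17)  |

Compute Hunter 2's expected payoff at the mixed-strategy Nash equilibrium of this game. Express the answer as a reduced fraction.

Hunter 1 mixes with probability p on Hare, chosen so Hunter 2 is indifferent: 7p + 11(1−p) = 5p + 17(1−p) gives p = 3/4.
Hunter 2's expected payoff is 7·3/4 + 11·1/4 = 8.

8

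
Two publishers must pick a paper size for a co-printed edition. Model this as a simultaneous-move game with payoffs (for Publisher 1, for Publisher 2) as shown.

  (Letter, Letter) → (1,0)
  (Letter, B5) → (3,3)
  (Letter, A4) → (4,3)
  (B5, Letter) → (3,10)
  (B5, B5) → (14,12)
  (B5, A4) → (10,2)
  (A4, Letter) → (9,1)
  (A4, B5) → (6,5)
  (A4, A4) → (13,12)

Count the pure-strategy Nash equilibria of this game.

2

Both B5: Publisher 1 gets 14 (best alternative 6); Publisher 2 gets 12 (best alternative 10). Neither deviates — NE.
Both A4: Publisher 1 gets 13 (best alternative 10); Publisher 2 gets 12 (best alternative 5). Neither deviates — NE.
Both Letter is not a NE: Publisher 1 would switch to A4 (9 > 1).
No other cell survives both best-response checks, so there are 2 pure NE.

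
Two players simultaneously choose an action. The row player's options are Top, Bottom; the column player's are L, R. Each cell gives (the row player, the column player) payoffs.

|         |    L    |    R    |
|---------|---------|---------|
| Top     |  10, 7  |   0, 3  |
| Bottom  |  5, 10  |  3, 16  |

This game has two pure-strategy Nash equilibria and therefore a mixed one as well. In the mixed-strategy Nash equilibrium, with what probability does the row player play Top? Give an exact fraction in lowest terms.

The row player's mix p on Top must make the column player indifferent between L and R.
The column player's payoff from L: 7p + 10(1−p). From R: 3p + 16(1−p).
Set equal: 4p = 6(1−p) → p = 6/10 = 3/5.

3/5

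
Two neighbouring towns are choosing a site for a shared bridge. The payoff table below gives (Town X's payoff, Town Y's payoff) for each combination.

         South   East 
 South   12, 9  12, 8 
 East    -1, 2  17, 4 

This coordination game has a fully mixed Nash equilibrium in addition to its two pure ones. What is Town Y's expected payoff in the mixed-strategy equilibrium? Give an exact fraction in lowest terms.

20/3

Town X mixes with probability p on South, chosen so Town Y is indifferent: 9p + 2(1−p) = 8p + 4(1−p) gives p = 2/3.
Town Y's expected payoff is 9·2/3 + 2·1/3 = 20/3.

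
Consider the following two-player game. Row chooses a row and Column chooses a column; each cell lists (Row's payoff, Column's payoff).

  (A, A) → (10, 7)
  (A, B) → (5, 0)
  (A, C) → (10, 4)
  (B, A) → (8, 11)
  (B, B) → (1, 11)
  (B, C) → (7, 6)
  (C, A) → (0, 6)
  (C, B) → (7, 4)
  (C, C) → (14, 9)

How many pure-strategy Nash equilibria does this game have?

2

Both A: Row gets 10 (best alternative 8); Column gets 7 (best alternative 4). Neither deviates — NE.
Both C: Row gets 14 (best alternative 10); Column gets 9 (best alternative 6). Neither deviates — NE.
Both B is not a NE: Row would switch to C (7 > 1).
No other cell survives both best-response checks, so there are 2 pure NE.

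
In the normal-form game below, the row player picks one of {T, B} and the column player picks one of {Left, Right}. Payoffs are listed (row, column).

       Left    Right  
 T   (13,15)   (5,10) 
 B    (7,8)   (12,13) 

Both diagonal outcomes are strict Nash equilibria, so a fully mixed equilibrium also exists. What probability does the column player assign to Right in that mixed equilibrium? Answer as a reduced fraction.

The column player's mix q on Left must make the row player indifferent between T and B.
The row player's payoff from T: 13q + 5(1−q). From B: 7q + 12(1−q).
Set equal: 6q = 7(1−q) → q = 7/13.
Probability on Right is 1 − 7/13 = 6/13.

6/13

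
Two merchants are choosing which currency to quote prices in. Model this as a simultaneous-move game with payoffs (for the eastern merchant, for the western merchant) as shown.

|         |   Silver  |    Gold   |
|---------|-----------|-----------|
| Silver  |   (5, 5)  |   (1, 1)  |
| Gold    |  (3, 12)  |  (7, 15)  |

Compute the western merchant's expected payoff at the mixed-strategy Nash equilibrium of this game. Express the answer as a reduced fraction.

9

The eastern merchant mixes with probability p on Silver, chosen so the western merchant is indifferent: 5p + 12(1−p) = 1p + 15(1−p) gives p = 3/7.
The western merchant's expected payoff is 5·3/7 + 12·4/7 = 9.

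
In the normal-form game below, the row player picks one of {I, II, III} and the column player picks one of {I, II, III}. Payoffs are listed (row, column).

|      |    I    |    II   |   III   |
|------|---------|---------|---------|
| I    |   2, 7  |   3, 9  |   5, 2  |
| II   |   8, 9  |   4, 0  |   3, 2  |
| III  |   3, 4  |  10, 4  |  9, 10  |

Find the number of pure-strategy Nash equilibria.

(II, I): the row player gets 8 (best alternative 3); the column player gets 9 (best alternative 2). Neither deviates — NE.
Both III: the row player gets 9 (best alternative 5); the column player gets 10 (best alternative 4). Neither deviates — NE.
Both I is not a NE: the row player would switch to II (8 > 2).
No other cell survives both best-response checks, so there are 2 pure NE.

2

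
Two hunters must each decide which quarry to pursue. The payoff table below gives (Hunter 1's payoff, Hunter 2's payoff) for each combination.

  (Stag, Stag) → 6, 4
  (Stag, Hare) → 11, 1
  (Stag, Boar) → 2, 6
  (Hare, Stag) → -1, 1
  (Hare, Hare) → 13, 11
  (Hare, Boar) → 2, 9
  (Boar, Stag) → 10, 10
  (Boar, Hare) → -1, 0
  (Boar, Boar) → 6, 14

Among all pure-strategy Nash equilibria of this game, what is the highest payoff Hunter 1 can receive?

Both Hare is a pure NE (Hunter 1: 13 ≥ 11; Hunter 2: 11 ≥ 9). Hunter 1 gets 13.
Both Boar is a pure NE (Hunter 1: 6 ≥ 2; Hunter 2: 14 ≥ 10). Hunter 1 gets 6.
Every other cell has a profitable deviation for at least one player. Highest of {13, 6} is 13.

13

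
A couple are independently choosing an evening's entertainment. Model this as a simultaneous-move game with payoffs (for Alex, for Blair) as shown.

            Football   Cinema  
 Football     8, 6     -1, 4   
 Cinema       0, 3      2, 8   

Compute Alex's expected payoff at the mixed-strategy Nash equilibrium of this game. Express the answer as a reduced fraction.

Blair mixes with probability q on Football, chosen so Alex is indifferent: 8q + (-1)(1−q) = 0q + 2(1−q) gives q = 3/11.
Alex's expected payoff (from either row, since indifferent) is 8·3/11 + (-1)·8/11 = 16/11.

16/11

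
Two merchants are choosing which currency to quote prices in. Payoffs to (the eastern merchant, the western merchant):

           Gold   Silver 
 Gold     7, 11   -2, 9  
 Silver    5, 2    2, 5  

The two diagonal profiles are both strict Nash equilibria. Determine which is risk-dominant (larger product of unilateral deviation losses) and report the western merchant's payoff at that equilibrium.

5

At both Gold: the eastern merchant loses 7 − 5 = 2 by deviating; the western merchant loses 11 − 9 = 2. Product = 2·2 = 4.
At both Silver: the eastern merchant loses 2 − (-2) = 4 by deviating; the western merchant loses 5 − 2 = 3. Product = 4·3 = 12.
12 > 4, so both Silver is risk-dominant. The western merchant's payoff there is 5.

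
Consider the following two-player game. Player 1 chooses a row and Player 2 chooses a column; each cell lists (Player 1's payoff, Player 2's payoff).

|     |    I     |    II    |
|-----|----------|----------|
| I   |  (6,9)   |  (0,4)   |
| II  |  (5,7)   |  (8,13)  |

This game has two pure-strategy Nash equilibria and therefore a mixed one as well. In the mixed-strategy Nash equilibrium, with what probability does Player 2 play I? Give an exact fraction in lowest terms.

Player 2's mix q on I must make Player 1 indifferent between I and II.
Player 1's payoff from I: 6q + 0(1−q). From II: 5q + 8(1−q).
Set equal: 1q = 8(1−q) → q = 8/9.

8/9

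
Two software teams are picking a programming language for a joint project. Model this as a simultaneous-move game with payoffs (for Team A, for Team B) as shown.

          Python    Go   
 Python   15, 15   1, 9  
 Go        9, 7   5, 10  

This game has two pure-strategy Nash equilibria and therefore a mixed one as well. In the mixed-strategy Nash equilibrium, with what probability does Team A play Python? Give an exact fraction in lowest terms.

Team A's mix p on Python must make Team B indifferent between Python and Go.
Team B's payoff from Python: 15p + 7(1−p). From Go: 9p + 10(1−p).
Set equal: 6p = 3(1−p) → p = 3/9 = 1/3.

1/3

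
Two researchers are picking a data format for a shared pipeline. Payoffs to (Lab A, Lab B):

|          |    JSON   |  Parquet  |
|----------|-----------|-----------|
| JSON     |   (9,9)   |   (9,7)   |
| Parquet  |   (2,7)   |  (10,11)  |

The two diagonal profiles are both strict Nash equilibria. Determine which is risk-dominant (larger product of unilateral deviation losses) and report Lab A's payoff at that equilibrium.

9

At both JSON: Lab A loses 9 − 2 = 7 by deviating; Lab B loses 9 − 7 = 2. Product = 7·2 = 14.
At both Parquet: Lab A loses 10 − 9 = 1 by deviating; Lab B loses 11 − 7 = 4. Product = 1·4 = 4.
14 > 4, so both JSON is risk-dominant. Lab A's payoff there is 9.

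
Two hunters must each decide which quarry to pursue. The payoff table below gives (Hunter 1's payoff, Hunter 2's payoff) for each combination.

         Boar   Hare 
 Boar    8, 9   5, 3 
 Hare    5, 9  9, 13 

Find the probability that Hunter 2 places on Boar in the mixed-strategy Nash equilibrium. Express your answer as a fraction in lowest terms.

Hunter 2's mix q on Boar must make Hunter 1 indifferent between Boar and Hare.
Hunter 1's payoff from Boar: 8q + 5(1−q). From Hare: 5q + 9(1−q).
Set equal: 3q = 4(1−q) → q = 4/7.

4/7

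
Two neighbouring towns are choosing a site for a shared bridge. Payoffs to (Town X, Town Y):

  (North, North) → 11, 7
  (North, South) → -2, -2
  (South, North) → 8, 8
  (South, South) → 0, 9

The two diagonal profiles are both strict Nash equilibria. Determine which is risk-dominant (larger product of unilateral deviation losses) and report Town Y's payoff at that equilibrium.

7

At both North: Town X loses 11 − 8 = 3 by deviating; Town Y loses 7 − (-2) = 9. Product = 3·9 = 27.
At both South: Town X loses 0 − (-2) = 2 by deviating; Town Y loses 9 − 8 = 1. Product = 2·1 = 2.
27 > 2, so both North is risk-dominant. Town Y's payoff there is 7.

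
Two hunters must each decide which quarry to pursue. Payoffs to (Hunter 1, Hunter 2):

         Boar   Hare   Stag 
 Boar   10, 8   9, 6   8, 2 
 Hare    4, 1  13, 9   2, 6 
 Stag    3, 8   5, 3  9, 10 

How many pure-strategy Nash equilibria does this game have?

3

Both Boar: Hunter 1 gets 10 (best alternative 4); Hunter 2 gets 8 (best alternative 6). Neither deviates — NE.
Both Hare: Hunter 1 gets 13 (best alternative 9); Hunter 2 gets 9 (best alternative 6). Neither deviates — NE.
Both Stag: Hunter 1 gets 9 (best alternative 8); Hunter 2 gets 10 (best alternative 8). Neither deviates — NE.
(Boar, Stag) is not a NE: Hunter 1 would switch to Stag (9 > 8).
No other cell survives both best-response checks, so there are 3 pure NE.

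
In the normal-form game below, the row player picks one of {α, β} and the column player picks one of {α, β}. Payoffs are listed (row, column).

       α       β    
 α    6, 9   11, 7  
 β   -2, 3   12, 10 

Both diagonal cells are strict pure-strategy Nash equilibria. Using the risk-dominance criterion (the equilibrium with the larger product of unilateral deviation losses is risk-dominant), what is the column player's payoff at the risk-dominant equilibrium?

At both α: the row player loses 6 − (-2) = 8 by deviating; the column player loses 9 − 7 = 2. Product = 8·2 = 16.
At both β: the row player loses 12 − 11 = 1 by deviating; the column player loses 10 − 3 = 7. Product = 1·7 = 7.
16 > 7, so both α is risk-dominant. The column player's payoff there is 9.

9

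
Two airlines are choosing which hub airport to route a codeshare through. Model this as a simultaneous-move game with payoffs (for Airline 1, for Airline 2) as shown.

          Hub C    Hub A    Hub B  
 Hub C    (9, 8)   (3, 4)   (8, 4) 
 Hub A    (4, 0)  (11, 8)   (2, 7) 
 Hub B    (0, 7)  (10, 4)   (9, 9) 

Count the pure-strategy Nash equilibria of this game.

Both Hub C: Airline 1 gets 9 (best alternative 4); Airline 2 gets 8 (best alternative 4). Neither deviates — NE.
Both Hub A: Airline 1 gets 11 (best alternative 10); Airline 2 gets 8 (best alternative 7). Neither deviates — NE.
Both Hub B: Airline 1 gets 9 (best alternative 8); Airline 2 gets 9 (best alternative 7). Neither deviates — NE.
(Hub B, Hub C) is not a NE: Airline 1 would switch to Hub C (9 > 0).
No other cell survives both best-response checks, so there are 3 pure NE.

3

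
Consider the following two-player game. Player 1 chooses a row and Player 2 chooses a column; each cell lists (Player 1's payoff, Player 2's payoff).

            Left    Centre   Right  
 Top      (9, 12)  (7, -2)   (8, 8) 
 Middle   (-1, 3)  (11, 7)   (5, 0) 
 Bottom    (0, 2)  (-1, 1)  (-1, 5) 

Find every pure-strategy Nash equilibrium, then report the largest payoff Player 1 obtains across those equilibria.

(Top, Left) is a pure NE (Player 1: 9 ≥ 0; Player 2: 12 ≥ 8). Player 1 gets 9.
(Middle, Centre) is a pure NE (Player 1: 11 ≥ 7; Player 2: 7 ≥ 3). Player 1 gets 11.
Every other cell has a profitable deviation for at least one player. Highest of {9, 11} is 11.

11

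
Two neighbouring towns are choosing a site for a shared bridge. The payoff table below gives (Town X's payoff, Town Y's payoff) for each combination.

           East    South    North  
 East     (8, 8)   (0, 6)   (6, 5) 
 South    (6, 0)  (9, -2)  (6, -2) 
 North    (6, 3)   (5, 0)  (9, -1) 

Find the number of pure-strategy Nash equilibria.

1

Both East: Town X gets 8 (best alternative 6); Town Y gets 8 (best alternative 6). Neither deviates — NE.
Both South is not a NE: Town Y would switch to East (0 > -2).
No other cell survives both best-response checks, so there is 1 pure NE.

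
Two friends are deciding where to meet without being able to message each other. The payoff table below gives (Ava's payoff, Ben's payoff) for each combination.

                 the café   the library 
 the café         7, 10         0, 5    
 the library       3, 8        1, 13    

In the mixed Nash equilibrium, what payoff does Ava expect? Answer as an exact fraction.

Ben mixes with probability q on the café, chosen so Ava is indifferent: 7q + 0(1−q) = 3q + 1(1−q) gives q = 1/5.
Ava's expected payoff (from either row, since indifferent) is 7·1/5 + 0·4/5 = 7/5.

7/5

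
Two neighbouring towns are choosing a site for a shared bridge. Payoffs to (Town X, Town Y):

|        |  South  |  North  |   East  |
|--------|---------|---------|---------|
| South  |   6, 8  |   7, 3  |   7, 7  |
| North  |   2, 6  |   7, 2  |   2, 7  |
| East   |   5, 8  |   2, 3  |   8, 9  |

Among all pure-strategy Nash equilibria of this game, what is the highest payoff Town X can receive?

8

Both South is a pure NE (Town X: 6 ≥ 5; Town Y: 8 ≥ 7). Town X gets 6.
Both East is a pure NE (Town X: 8 ≥ 7; Town Y: 9 ≥ 8). Town X gets 8.
Every other cell has a profitable deviation for at least one player. Highest of {6, 8} is 8.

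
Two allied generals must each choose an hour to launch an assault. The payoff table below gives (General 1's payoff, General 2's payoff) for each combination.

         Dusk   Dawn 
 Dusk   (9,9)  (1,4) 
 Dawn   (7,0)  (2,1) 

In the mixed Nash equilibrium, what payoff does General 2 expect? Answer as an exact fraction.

General 1 mixes with probability p on Dusk, chosen so General 2 is indifferent: 9p + 0(1−p) = 4p + 1(1−p) gives p = 1/6.
General 2's expected payoff is 9·1/6 + 0·5/6 = 3/2.

3/2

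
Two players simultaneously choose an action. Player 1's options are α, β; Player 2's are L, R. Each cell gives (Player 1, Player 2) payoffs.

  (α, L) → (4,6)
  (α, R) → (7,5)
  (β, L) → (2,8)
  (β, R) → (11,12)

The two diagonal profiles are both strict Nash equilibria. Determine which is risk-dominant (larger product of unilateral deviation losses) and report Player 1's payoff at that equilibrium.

At (α, L): Player 1 loses 4 − 2 = 2 by deviating; Player 2 loses 6 − 5 = 1. Product = 2·1 = 2.
At (β, R): Player 1 loses 11 − 7 = 4 by deviating; Player 2 loses 12 − 8 = 4. Product = 4·4 = 16.
16 > 2, so (β, R) is risk-dominant. Player 1's payoff there is 11.

11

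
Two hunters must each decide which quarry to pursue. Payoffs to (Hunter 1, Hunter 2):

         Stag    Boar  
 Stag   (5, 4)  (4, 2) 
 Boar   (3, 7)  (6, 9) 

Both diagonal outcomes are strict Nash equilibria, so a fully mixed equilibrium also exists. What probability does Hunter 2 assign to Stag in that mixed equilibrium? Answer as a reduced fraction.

Hunter 2's mix q on Stag must make Hunter 1 indifferent between Stag and Boar.
Hunter 1's payoff from Stag: 5q + 4(1−q). From Boar: 3q + 6(1−q).
Set equal: 2q = 2(1−q) → q = 2/4 = 1/2.

1/2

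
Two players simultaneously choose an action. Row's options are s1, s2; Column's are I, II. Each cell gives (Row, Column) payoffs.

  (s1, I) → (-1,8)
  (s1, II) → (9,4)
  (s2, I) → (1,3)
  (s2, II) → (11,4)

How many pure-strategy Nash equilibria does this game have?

(s2, II): Row gets 11 (best alternative 9); Column gets 4 (best alternative 3). Neither deviates — NE.
(s1, I) is not a NE: Row would switch to s2 (1 > -1).
No other cell survives both best-response checks, so there is 1 pure NE.

1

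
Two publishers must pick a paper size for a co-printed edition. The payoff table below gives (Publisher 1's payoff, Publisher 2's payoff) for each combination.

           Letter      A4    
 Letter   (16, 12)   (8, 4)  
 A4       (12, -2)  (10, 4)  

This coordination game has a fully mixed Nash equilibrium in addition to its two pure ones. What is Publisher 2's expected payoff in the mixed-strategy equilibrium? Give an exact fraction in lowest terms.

Publisher 1 mixes with probability p on Letter, chosen so Publisher 2 is indifferent: 12p + (-2)(1−p) = 4p + 4(1−p) gives p = 3/7.
Publisher 2's expected payoff is 12·3/7 + (-2)·4/7 = 4.

4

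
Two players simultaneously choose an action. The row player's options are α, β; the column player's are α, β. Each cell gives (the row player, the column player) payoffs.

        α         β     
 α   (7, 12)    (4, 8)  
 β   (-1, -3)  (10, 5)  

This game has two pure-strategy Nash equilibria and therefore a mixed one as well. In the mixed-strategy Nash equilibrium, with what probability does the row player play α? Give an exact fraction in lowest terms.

2/3

The row player's mix p on α must make the column player indifferent between α and β.
The column player's payoff from α: 12p + (-3)(1−p). From β: 8p + 5(1−p).
Set equal: 4p = 8(1−p) → p = 8/12 = 2/3.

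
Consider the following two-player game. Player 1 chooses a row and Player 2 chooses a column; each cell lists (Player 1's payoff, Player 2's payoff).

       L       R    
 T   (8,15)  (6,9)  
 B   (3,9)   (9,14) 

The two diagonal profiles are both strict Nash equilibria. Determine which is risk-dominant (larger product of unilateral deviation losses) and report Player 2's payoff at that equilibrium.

At (T, L): Player 1 loses 8 − 3 = 5 by deviating; Player 2 loses 15 − 9 = 6. Product = 5·6 = 30.
At (B, R): Player 1 loses 9 − 6 = 3 by deviating; Player 2 loses 14 − 9 = 5. Product = 3·5 = 15.
30 > 15, so (T, L) is risk-dominant. Player 2's payoff there is 15.

15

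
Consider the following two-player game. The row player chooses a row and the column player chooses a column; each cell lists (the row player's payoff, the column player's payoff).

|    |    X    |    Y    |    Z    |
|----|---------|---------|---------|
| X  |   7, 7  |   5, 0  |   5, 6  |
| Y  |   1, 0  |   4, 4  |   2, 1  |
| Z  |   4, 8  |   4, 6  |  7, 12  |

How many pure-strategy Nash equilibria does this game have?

2

Both X: the row player gets 7 (best alternative 4); the column player gets 7 (best alternative 6). Neither deviates — NE.
Both Z: the row player gets 7 (best alternative 5); the column player gets 12 (best alternative 8). Neither deviates — NE.
Both Y is not a NE: the row player would switch to X (5 > 4).
No other cell survives both best-response checks, so there are 2 pure NE.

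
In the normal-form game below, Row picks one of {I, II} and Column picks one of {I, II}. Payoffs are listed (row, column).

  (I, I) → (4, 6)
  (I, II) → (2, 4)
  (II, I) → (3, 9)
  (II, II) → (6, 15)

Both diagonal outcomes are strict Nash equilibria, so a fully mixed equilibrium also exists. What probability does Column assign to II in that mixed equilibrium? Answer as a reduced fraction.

Column's mix q on I must make Row indifferent between I and II.
Row's payoff from I: 4q + 2(1−q). From II: 3q + 6(1−q).
Set equal: 1q = 4(1−q) → q = 4/5.
Probability on II is 1 − 4/5 = 1/5.

1/5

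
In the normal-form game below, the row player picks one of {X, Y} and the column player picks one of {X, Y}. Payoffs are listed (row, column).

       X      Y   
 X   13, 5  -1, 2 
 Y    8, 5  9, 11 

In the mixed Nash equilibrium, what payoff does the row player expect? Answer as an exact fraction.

The column player mixes with probability q on X, chosen so the row player is indifferent: 13q + (-1)(1−q) = 8q + 9(1−q) gives q = 2/3.
The row player's expected payoff (from either row, since indifferent) is 13·2/3 + (-1)·1/3 = 25/3.

25/3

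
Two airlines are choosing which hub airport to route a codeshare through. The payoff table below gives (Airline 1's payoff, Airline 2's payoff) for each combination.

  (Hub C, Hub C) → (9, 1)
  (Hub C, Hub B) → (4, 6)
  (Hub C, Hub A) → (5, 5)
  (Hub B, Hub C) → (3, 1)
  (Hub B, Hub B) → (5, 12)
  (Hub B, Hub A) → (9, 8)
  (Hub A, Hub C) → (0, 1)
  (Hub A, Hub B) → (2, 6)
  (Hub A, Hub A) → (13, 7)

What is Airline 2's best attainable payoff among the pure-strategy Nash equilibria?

Both Hub B is a pure NE (Airline 1: 5 ≥ 4; Airline 2: 12 ≥ 8). Airline 2 gets 12.
Both Hub A is a pure NE (Airline 1: 13 ≥ 9; Airline 2: 7 ≥ 6). Airline 2 gets 7.
Every other cell has a profitable deviation for at least one player. Highest of {12, 7} is 12.

12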